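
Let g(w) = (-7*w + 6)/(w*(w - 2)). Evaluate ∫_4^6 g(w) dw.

Factor the denominator: w**2 - 2*w = w(w - 2).
Partial fractions: (-7*w + 6)/(w*(w - 2)) = -3/w - 4/(w - 2).
An antiderivative is F(w) = -3*log(w) - 4*log(w - 2).
Then F(6) - F(4) = (-11*log(2) - 3*log(3)) - (-10*log(2)) = -log(54).

-log(54)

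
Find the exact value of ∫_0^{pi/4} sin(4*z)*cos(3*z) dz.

Use the identity sin(4*z)cos(3*z) = [sin(7*z) + sin(z)]/2.
An antiderivative is F(z) = -cos(z)/2 - cos(7*z)/14.
Then F(pi/4) - F(0) = (-2*sqrt(2)/7) - (-4/7) = 4/7 - 2*sqrt(2)/7.

4/7 - 2*sqrt(2)/7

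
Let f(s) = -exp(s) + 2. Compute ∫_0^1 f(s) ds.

An antiderivative is F(s) = 2*s - exp(s).
Then F(1) - F(0) = (2 - E) - (-1) = 3 - E.

3 - E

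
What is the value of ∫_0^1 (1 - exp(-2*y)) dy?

(1 + exp(2))*exp(-2)/2

An antiderivative is F(y) = y + exp(-2*y)/2.
Then F(1) - F(0) = (exp(-2)/2 + 1) - (1/2) = (1 + exp(2))*exp(-2)/2.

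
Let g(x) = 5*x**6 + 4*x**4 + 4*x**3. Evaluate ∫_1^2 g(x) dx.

By the power rule, an antiderivative is F(x) = 5*x**7/7 + 4*x**5/5 + x**4.
Then F(2) - F(1) = (4656/35) - (88/35) = 4568/35.

4568/35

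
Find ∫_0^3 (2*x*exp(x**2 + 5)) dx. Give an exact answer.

-exp(5) + exp(14)

Let u = x**2 + 5, so du = 2*x dx. When x = 0, u = 5; when x = 3, u = 14.
The integral becomes ∫ exp(u) du from 5 to 14, with antiderivative exp(u).
Back in x: F(x) = exp(x**2 + 5).
Then F(3) - F(0) = (exp(14)) - (exp(5)) = -exp(5) + exp(14).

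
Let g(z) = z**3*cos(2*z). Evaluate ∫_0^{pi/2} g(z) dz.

3/4 - 3*pi**2/16

Integrate by parts 3 times (u = z^3, dv = cos(2*z) dz).
An antiderivative is F(z) = z**3*sin(2*z)/2 + 3*z**2*cos(2*z)/4 - 3*z*sin(2*z)/4 - 3*cos(2*z)/8.
Then F(pi/2) - F(0) = (3/8 - 3*pi**2/16) - (-3/8) = 3/4 - 3*pi**2/16.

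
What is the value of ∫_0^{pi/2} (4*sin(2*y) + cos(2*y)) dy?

4

An antiderivative is F(y) = sin(2*y)/2 - 2*cos(2*y).
Then F(pi/2) - F(0) = (2) - (-2) = 4.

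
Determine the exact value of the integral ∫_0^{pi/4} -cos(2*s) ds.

-1/2

An antiderivative is F(s) = -sin(2*s)/2.
Then F(pi/4) - F(0) = (-1/2) - (0) = -1/2.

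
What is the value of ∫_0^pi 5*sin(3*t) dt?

10/3

An antiderivative is F(t) = -5*cos(3*t)/3.
Then F(pi) - F(0) = (5/3) - (-5/3) = 10/3.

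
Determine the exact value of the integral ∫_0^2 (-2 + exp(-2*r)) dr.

An antiderivative is F(r) = -2*r - exp(-2*r)/2.
Then F(2) - F(0) = (-4 - exp(-4)/2) - (-1/2) = -7/2 - exp(-4)/2.

-7/2 - exp(-4)/2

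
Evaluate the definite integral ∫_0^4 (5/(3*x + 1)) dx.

5*log(13)/3

An antiderivative is F(x) = 5*log(3*x + 1)/3.
Then F(4) - F(0) = (5*log(13)/3) - (0) = 5*log(13)/3.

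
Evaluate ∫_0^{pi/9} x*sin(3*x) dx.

-pi/54 + sqrt(3)/18

Integrate by parts once (u = x, dv = sin(3*x) dx).
An antiderivative is F(x) = -x*cos(3*x)/3 + sin(3*x)/9.
Then F(pi/9) - F(0) = (-pi/54 + sqrt(3)/18) - (0) = -pi/54 + sqrt(3)/18.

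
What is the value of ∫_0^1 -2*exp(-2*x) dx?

An antiderivative is F(x) = exp(-2*x).
Then F(1) - F(0) = (exp(-2)) - (1) = -1 + exp(-2).

-1 + exp(-2)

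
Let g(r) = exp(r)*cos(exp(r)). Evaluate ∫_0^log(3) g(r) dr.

-sin(1) + sin(3)

Let u = exp(r), so du = exp(r) dr. When r = 0, u = 1; when r = log(3), u = 3.
The integral becomes ∫ cos(u) du from 1 to 3, with antiderivative sin(u).
Back in r: F(r) = sin(exp(r)).
Then F(log(3)) - F(0) = (sin(3)) - (sin(1)) = -sin(1) + sin(3).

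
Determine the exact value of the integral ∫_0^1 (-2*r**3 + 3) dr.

By the power rule, an antiderivative is F(r) = -r**4/2 + 3*r.
Then F(1) - F(0) = (5/2) - (0) = 5/2.

5/2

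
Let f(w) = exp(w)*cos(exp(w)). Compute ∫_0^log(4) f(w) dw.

Let u = exp(w), so du = exp(w) dw. When w = 0, u = 1; when w = log(4), u = 4.
The integral becomes ∫ cos(u) du from 1 to 4, with antiderivative sin(u).
Back in w: F(w) = sin(exp(w)).
Then F(log(4)) - F(0) = (sin(4)) - (sin(1)) = -sin(1) + sin(4).

-sin(1) + sin(4)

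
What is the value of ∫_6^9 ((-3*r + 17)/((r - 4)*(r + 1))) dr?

-3*log(5) - 5*log(2) + 4*log(7)

Factor the denominator: r**2 - 3*r - 4 = (r + 1)(r - 4).
Partial fractions: (-3*r + 17)/((r - 4)*(r + 1)) = -4/(r + 1) + 1/(r - 4).
An antiderivative is F(r) = log(r - 4) - 4*log(r + 1).
Then F(9) - F(6) = (-3*log(5) - 4*log(2)) - (-4*log(7) + log(2)) = -3*log(5) - 5*log(2) + 4*log(7).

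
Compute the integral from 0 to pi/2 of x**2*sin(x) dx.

Integrate by parts twice (u = x^2, dv = sin(x) dx).
An antiderivative is F(x) = -x**2*cos(x) + 2*x*sin(x) + 2*cos(x).
Then F(pi/2) - F(0) = (pi) - (2) = -2 + pi.

-2 + pi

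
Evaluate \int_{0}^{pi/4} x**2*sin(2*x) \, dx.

Integrate by parts twice (u = x^2, dv = sin(2*x) dx).
An antiderivative is F(x) = -x**2*cos(2*x)/2 + x*sin(2*x)/2 + cos(2*x)/4.
Then F(pi/4) - F(0) = (pi/8) - (1/4) = -1/4 + pi/8.

-1/4 + pi/8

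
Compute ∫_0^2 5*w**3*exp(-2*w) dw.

15/8 - 355*exp(-4)/8

Integrate by parts 3 times (u = w^3, dv = 5*exp(-2*w) dw).
An antiderivative is F(w) = (-20*w**3 - 30*w**2 - 30*w - 15)*exp(-2*w)/8.
Then F(2) - F(0) = (-355*exp(-4)/8) - (-15/8) = 15/8 - 355*exp(-4)/8.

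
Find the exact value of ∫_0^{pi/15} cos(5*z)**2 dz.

Use the identity cos^2(5*z) = (1 + cos(10*z))/2.
An antiderivative is F(z) = z/2 + sin(10*z)/20.
Then F(pi/15) - F(0) = (sqrt(3)/40 + pi/30) - (0) = sqrt(3)/40 + pi/30.

sqrt(3)/40 + pi/30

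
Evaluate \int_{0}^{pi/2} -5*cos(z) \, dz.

An antiderivative is F(z) = -5*sin(z).
Then F(pi/2) - F(0) = (-5) - (0) = -5.

-5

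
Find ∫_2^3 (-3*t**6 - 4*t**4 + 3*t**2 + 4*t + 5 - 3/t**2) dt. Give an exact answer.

By the power rule, an antiderivative is F(t) = -3*t**7/7 - 4*t**5/5 + t**3 + 2*t**2 + 5*t + 3/t.
Then F(3) - F(2) = (-37474/35) - (-3707/70) = -71241/70.

-71241/70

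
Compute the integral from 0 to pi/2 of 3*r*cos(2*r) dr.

-3/2

Integrate by parts once (u = r, dv = 3*cos(2*r) dr).
An antiderivative is F(r) = 3*r*sin(2*r)/2 + 3*cos(2*r)/4.
Then F(pi/2) - F(0) = (-3/4) - (3/4) = -3/2.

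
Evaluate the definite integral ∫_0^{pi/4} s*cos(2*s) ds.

-1/4 + pi/8

Integrate by parts once (u = s, dv = cos(2*s) ds).
An antiderivative is F(s) = s*sin(2*s)/2 + cos(2*s)/4.
Then F(pi/4) - F(0) = (pi/8) - (1/4) = -1/4 + pi/8.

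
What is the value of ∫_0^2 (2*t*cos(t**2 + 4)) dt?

Let u = t**2 + 4, so du = 2*t dt. When t = 0, u = 4; when t = 2, u = 8.
The integral becomes ∫ cos(u) du from 4 to 8, with antiderivative sin(u).
Back in t: F(t) = sin(t**2 + 4).
Then F(2) - F(0) = (sin(8)) - (sin(4)) = -sin(4) + sin(8).

-sin(4) + sin(8)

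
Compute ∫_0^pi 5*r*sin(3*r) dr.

5*pi/3

Integrate by parts once (u = r, dv = 5*sin(3*r) dr).
An antiderivative is F(r) = -5*r*cos(3*r)/3 + 5*sin(3*r)/9.
Then F(pi) - F(0) = (5*pi/3) - (0) = 5*pi/3.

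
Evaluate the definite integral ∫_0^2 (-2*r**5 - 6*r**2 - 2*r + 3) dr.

-106/3

By the power rule, an antiderivative is F(r) = -r**6/3 - 2*r**3 - r**2 + 3*r.
Then F(2) - F(0) = (-106/3) - (0) = -106/3.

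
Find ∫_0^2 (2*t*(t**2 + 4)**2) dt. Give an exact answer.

448/3

Let u = t**2 + 4, so du = 2*t dt. When t = 0, u = 4; when t = 2, u = 8.
The integral becomes ∫ u**2 du from 4 to 8, with antiderivative u**3/3.
Back in t: F(t) = (t**2 + 4)**3/3.
Then F(2) - F(0) = (512/3) - (64/3) = 448/3.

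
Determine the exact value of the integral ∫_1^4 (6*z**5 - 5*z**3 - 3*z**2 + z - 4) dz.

14835/4

By the power rule, an antiderivative is F(z) = z**6 - 5*z**4/4 - z**3 + z**2/2 - 4*z.
Then F(4) - F(1) = (3704) - (-19/4) = 14835/4.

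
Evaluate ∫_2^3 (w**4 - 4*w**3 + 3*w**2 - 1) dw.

By the power rule, an antiderivative is F(w) = w**5/5 - w**4 + w**3 - w.
Then F(3) - F(2) = (-42/5) - (-18/5) = -24/5.

-24/5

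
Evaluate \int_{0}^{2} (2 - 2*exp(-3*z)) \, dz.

An antiderivative is F(z) = 2*z + 2*exp(-3*z)/3.
Then F(2) - F(0) = (2*exp(-6)/3 + 4) - (2/3) = 2*exp(-6)/3 + 10/3.

2*exp(-6)/3 + 10/3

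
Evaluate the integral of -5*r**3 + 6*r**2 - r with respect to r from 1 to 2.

-25/4

By the power rule, an antiderivative is F(r) = -5*r**4/4 + 2*r**3 - r**2/2.
Then F(2) - F(1) = (-6) - (1/4) = -25/4.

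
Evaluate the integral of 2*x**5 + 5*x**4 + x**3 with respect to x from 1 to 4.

9807/4

By the power rule, an antiderivative is F(x) = x**6/3 + x**5 + x**4/4.
Then F(4) - F(1) = (7360/3) - (19/12) = 9807/4.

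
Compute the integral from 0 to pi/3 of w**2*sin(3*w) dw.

-4/27 + pi**2/27

Integrate by parts twice (u = w^2, dv = sin(3*w) dw).
An antiderivative is F(w) = -w**2*cos(3*w)/3 + 2*w*sin(3*w)/9 + 2*cos(3*w)/27.
Then F(pi/3) - F(0) = (-2/27 + pi**2/27) - (2/27) = -4/27 + pi**2/27.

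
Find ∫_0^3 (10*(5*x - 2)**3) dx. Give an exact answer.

28545/2

Let u = 5*x - 2, so du = 5 dx. When x = 0, u = -2; when x = 3, u = 13.
The integral becomes 2·∫ u**3 du from -2 to 13, with antiderivative u**4/2.
Back in x: F(x) = (5*x - 2)**4/2.
Then F(3) - F(0) = (28561/2) - (8) = 28545/2.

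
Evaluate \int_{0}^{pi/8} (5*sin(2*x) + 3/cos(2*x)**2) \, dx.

4 - 5*sqrt(2)/4

An antiderivative is F(x) = -5*cos(2*x)/2 + 3*tan(2*x)/2.
Then F(pi/8) - F(0) = (3/2 - 5*sqrt(2)/4) - (-5/2) = 4 - 5*sqrt(2)/4.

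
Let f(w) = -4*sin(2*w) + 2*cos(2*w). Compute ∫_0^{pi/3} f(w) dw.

-3 + sqrt(3)/2

An antiderivative is F(w) = sin(2*w) + 2*cos(2*w).
Then F(pi/3) - F(0) = (-1 + sqrt(3)/2) - (2) = -3 + sqrt(3)/2.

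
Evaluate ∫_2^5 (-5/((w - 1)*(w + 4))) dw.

Factor the denominator: w**2 + 3*w - 4 = (w + 4)(w - 1).
Partial fractions: -5/((w - 1)*(w + 4)) = 1/(w + 4) - 1/(w - 1).
An antiderivative is F(w) = -log(w - 1) + log(w + 4).
Then F(5) - F(2) = (log(9/4)) - (log(6)) = log(3/8).

log(3/8)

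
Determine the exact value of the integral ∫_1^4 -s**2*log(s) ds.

Integrate by parts once (u = ln s, dv = -s**2 ds).
An antiderivative is F(s) = -s**3*(3*log(s) - 1)/9.
Then F(4) - F(1) = (64/9 - 128*log(2)/3) - (1/9) = 7 - 128*log(2)/3.

7 - 128*log(2)/3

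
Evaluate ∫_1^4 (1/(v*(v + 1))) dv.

log(8/5)

Factor the denominator: v**2 + v = (v + 1)v.
Partial fractions: 1/(v*(v + 1)) = -1/(v + 1) + 1/v.
An antiderivative is F(v) = log(v) - log(v + 1).
Then F(4) - F(1) = (log(4/5)) - (-log(2)) = log(8/5).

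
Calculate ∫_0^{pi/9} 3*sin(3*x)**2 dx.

Use the identity sin^2(3*x) = (1 - cos(6*x))/2.
An antiderivative is F(x) = 3*x/2 - sin(6*x)/4.
Then F(pi/9) - F(0) = (-sqrt(3)/8 + pi/6) - (0) = -sqrt(3)/8 + pi/6.

-sqrt(3)/8 + pi/6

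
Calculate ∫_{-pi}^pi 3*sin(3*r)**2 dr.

3*pi

Use the identity sin^2(3*r) = (1 - cos(6*r))/2.
An antiderivative is F(r) = 3*r/2 - sin(6*r)/4.
Then F(pi) - F(-pi) = (3*pi/2) - (-3*pi/2) = 3*pi.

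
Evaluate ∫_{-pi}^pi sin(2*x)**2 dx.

Use the identity sin^2(2*x) = (1 - cos(4*x))/2.
An antiderivative is F(x) = x/2 - sin(4*x)/8.
Then F(pi) - F(-pi) = (pi/2) - (-pi/2) = pi.

pi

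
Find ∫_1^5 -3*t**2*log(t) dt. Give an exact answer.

Integrate by parts once (u = ln t, dv = -3*t**2 dt).
An antiderivative is F(t) = -t**3*(3*log(t) - 1)/3.
Then F(5) - F(1) = (125/3 - 125*log(5)) - (1/3) = 124/3 - 125*log(5).

124/3 - 125*log(5)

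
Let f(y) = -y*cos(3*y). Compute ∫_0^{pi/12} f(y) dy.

Integrate by parts once (u = y, dv = -cos(3*y) dy).
An antiderivative is F(y) = -y*sin(3*y)/3 - cos(3*y)/9.
Then F(pi/12) - F(0) = (sqrt(2)*(-4 - pi)/72) - (-1/9) = -sqrt(2)/18 - sqrt(2)*pi/72 + 1/9.

-sqrt(2)/18 - sqrt(2)*pi/72 + 1/9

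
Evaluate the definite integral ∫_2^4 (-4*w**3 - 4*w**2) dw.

-944/3

By the power rule, an antiderivative is F(w) = -w**4 - 4*w**3/3.
Then F(4) - F(2) = (-1024/3) - (-80/3) = -944/3.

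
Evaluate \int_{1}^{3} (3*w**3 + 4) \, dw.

By the power rule, an antiderivative is F(w) = 3*w**4/4 + 4*w.
Then F(3) - F(1) = (291/4) - (19/4) = 68.

68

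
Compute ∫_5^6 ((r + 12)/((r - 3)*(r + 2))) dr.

-9*log(2) + 3*log(3) + 2*log(7)

Factor the denominator: r**2 - r - 6 = (r + 2)(r - 3).
Partial fractions: (r + 12)/((r - 3)*(r + 2)) = -2/(r + 2) + 3/(r - 3).
An antiderivative is F(r) = 3*log(r - 3) - 2*log(r + 2).
Then F(6) - F(5) = (log(27/64)) - (log(8/49)) = -9*log(2) + 3*log(3) + 2*log(7).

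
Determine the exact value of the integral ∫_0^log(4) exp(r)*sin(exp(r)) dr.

cos(1) - cos(4)

Let u = exp(r), so du = exp(r) dr. When r = 0, u = 1; when r = log(4), u = 4.
The integral becomes ∫ sin(u) du from 1 to 4, with antiderivative -cos(u).
Back in r: F(r) = -cos(exp(r)).
Then F(log(4)) - F(0) = (-cos(4)) - (-cos(1)) = cos(1) - cos(4).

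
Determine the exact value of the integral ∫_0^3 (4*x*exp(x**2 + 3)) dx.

Let u = x**2 + 3, so du = 2*x dx. When x = 0, u = 3; when x = 3, u = 12.
The integral becomes 2·∫ exp(u) du from 3 to 12, with antiderivative 2*exp(u).
Back in x: F(x) = 2*exp(x**2 + 3).
Then F(3) - F(0) = (2*exp(12)) - (2*exp(3)) = -2*(1 - exp(9))*exp(3).

-2*(1 - exp(9))*exp(3)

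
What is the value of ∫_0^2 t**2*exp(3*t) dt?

-2/27 + 26*exp(6)/27

Integrate by parts twice (u = t^2, dv = exp(3*t) dt).
An antiderivative is F(t) = (9*t**2 - 6*t + 2)*exp(3*t)/27.
Then F(2) - F(0) = (26*exp(6)/27) - (2/27) = -2/27 + 26*exp(6)/27.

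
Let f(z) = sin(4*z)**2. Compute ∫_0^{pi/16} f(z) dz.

Use the identity sin^2(4*z) = (1 - cos(8*z))/2.
An antiderivative is F(z) = z/2 - sin(8*z)/16.
Then F(pi/16) - F(0) = (-1/16 + pi/32) - (0) = -1/16 + pi/32.

-1/16 + pi/32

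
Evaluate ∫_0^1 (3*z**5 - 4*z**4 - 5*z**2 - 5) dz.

-209/30

By the power rule, an antiderivative is F(z) = z**6/2 - 4*z**5/5 - 5*z**3/3 - 5*z.
Then F(1) - F(0) = (-209/30) - (0) = -209/30.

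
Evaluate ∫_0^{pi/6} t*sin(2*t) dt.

-pi/24 + sqrt(3)/8

Integrate by parts once (u = t, dv = sin(2*t) dt).
An antiderivative is F(t) = -t*cos(2*t)/2 + sin(2*t)/4.
Then F(pi/6) - F(0) = (-pi/24 + sqrt(3)/8) - (0) = -pi/24 + sqrt(3)/8.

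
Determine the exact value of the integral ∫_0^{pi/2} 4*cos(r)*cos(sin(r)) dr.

Let u = sin(r), so du = cos(r) dr. When r = 0, u = 0; when r = pi/2, u = 1.
The integral becomes 4·∫ cos(u) du from 0 to 1, with antiderivative 4*sin(u).
Back in r: F(r) = 4*sin(sin(r)).
Then F(pi/2) - F(0) = (4*sin(1)) - (0) = 4*sin(1).

4*sin(1)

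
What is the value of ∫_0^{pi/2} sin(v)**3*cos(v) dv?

Let u = sin(v), so du = cos(v) dv. When v = 0, u = 0; when v = pi/2, u = 1.
The integral becomes ∫ u**3 du from 0 to 1, with antiderivative u**4/4.
Back in v: F(v) = sin(v)**4/4.
Then F(pi/2) - F(0) = (1/4) - (0) = 1/4.

1/4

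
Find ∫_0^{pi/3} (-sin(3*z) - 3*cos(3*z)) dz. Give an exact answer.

-2/3

An antiderivative is F(z) = -sin(3*z) + cos(3*z)/3.
Then F(pi/3) - F(0) = (-1/3) - (1/3) = -2/3.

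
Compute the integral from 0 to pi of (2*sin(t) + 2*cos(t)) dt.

4

An antiderivative is F(t) = 2*sin(t) - 2*cos(t).
Then F(pi) - F(0) = (2) - (-2) = 4.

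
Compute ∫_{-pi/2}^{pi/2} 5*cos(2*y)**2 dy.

Use the identity cos^2(2*y) = (1 + cos(4*y))/2.
An antiderivative is F(y) = 5*y/2 + 5*sin(4*y)/8.
Then F(pi/2) - F(-pi/2) = (5*pi/4) - (-5*pi/4) = 5*pi/2.

5*pi/2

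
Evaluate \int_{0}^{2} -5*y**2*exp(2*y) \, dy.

Integrate by parts twice (u = y^2, dv = -5*exp(2*y) dy).
An antiderivative is F(y) = (-10*y**2 + 10*y - 5)*exp(2*y)/4.
Then F(2) - F(0) = (-25*exp(4)/4) - (-5/4) = 5/4 - 25*exp(4)/4.

5/4 - 25*exp(4)/4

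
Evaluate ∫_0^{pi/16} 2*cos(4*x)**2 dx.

Use the identity cos^2(4*x) = (1 + cos(8*x))/2.
An antiderivative is F(x) = x + sin(8*x)/8.
Then F(pi/16) - F(0) = (1/8 + pi/16) - (0) = 1/8 + pi/16.

1/8 + pi/16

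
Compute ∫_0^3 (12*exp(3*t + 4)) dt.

Let u = 3*t + 4, so du = 3 dt. When t = 0, u = 4; when t = 3, u = 13.
The integral becomes 4·∫ exp(u) du from 4 to 13, with antiderivative 4*exp(u).
Back in t: F(t) = 4*exp(3*t + 4).
Then F(3) - F(0) = (4*exp(13)) - (4*exp(4)) = -4*(1 - exp(9))*exp(4).

-4*(1 - exp(9))*exp(4)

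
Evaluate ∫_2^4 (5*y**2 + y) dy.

By the power rule, an antiderivative is F(y) = 5*y**3/3 + y**2/2.
Then F(4) - F(2) = (344/3) - (46/3) = 298/3.

298/3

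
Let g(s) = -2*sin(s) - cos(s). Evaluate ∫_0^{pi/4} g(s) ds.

An antiderivative is F(s) = -sin(s) + 2*cos(s).
Then F(pi/4) - F(0) = (sqrt(2)/2) - (2) = -2 + sqrt(2)/2.

-2 + sqrt(2)/2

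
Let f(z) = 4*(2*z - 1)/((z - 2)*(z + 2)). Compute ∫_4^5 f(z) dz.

Factor the denominator: z**2 - 4 = (z + 2)(z - 2).
Partial fractions: 4*(2*z - 1)/((z - 2)*(z + 2)) = 5/(z + 2) + 3/(z - 2).
An antiderivative is F(z) = 3*log(z - 2) + 5*log(z + 2).
Then F(5) - F(4) = (3*log(3) + 5*log(7)) - (5*log(3) + 8*log(2)) = -8*log(2) - 2*log(3) + 5*log(7).

-8*log(2) - 2*log(3) + 5*log(7)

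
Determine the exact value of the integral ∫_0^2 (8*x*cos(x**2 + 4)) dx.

Let u = x**2 + 4, so du = 2*x dx. When x = 0, u = 4; when x = 2, u = 8.
The integral becomes 4·∫ cos(u) du from 4 to 8, with antiderivative 4*sin(u).
Back in x: F(x) = 4*sin(x**2 + 4).
Then F(2) - F(0) = (4*sin(8)) - (4*sin(4)) = -4*sin(4) + 4*sin(8).

-4*sin(4) + 4*sin(8)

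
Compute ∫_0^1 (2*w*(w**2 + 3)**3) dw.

Let u = w**2 + 3, so du = 2*w dw. When w = 0, u = 3; when w = 1, u = 4.
The integral becomes ∫ u**3 du from 3 to 4, with antiderivative u**4/4.
Back in w: F(w) = (w**2 + 3)**4/4.
Then F(1) - F(0) = (64) - (81/4) = 175/4.

175/4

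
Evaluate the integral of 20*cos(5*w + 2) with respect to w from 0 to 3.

4*sin(17) - 4*sin(2)

Let u = 5*w + 2, so du = 5 dw. When w = 0, u = 2; when w = 3, u = 17.
The integral becomes 4·∫ cos(u) du from 2 to 17, with antiderivative 4*sin(u).
Back in w: F(w) = 4*sin(5*w + 2).
Then F(3) - F(0) = (4*sin(17)) - (4*sin(2)) = 4*sin(17) - 4*sin(2).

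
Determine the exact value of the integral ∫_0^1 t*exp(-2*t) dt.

Integrate by parts once (u = t, dv = exp(-2*t) dt).
An antiderivative is F(t) = (-2*t - 1)*exp(-2*t)/4.
Then F(1) - F(0) = (-3*exp(-2)/4) - (-1/4) = (-3 + exp(2))*exp(-2)/4.

(-3 + exp(2))*exp(-2)/4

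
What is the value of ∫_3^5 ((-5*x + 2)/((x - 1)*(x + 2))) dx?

-4*log(7) - log(2) + 4*log(5)

Factor the denominator: x**2 + x - 2 = (x + 2)(x - 1).
Partial fractions: (-5*x + 2)/((x - 1)*(x + 2)) = -4/(x + 2) - 1/(x - 1).
An antiderivative is F(x) = -log(x - 1) - 4*log(x + 2).
Then F(5) - F(3) = (-4*log(7) - 2*log(2)) - (-4*log(5) - log(2)) = -4*log(7) - log(2) + 4*log(5).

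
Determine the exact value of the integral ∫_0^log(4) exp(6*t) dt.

1365/2

Let u = exp(t), so du = exp(t) dt. When t = 0, u = 1; when t = log(4), u = 4.
The integral becomes ∫ u**5 du from 1 to 4, with antiderivative u**6/6.
Back in t: F(t) = exp(6*t)/6.
Then F(log(4)) - F(0) = (2048/3) - (1/6) = 1365/2.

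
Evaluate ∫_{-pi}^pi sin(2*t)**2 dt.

pi

Use the identity sin^2(2*t) = (1 - cos(4*t))/2.
An antiderivative is F(t) = t/2 - sin(4*t)/8.
Then F(pi) - F(-pi) = (pi/2) - (-pi/2) = pi.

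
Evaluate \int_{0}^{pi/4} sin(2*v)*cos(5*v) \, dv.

Use the identity sin(2*v)cos(5*v) = [sin(7*v) + sin(-3*v)]/2.
An antiderivative is F(v) = cos(3*v)/6 - cos(7*v)/14.
Then F(pi/4) - F(0) = (-5*sqrt(2)/42) - (2/21) = -5*sqrt(2)/42 - 2/21.

-5*sqrt(2)/42 - 2/21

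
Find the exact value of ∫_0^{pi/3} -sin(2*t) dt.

An antiderivative is F(t) = cos(2*t)/2.
Then F(pi/3) - F(0) = (-1/4) - (1/2) = -3/4.

-3/4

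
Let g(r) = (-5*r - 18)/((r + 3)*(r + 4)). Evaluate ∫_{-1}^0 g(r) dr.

Factor the denominator: r**2 + 7*r + 12 = (r + 4)(r + 3).
Partial fractions: (-5*r - 18)/((r + 3)*(r + 4)) = -2/(r + 4) - 3/(r + 3).
An antiderivative is F(r) = -3*log(r + 3) - 2*log(r + 4).
Then F(0) - F(-1) = (-3*log(3) - 4*log(2)) - (-log(72)) = -log(6).

-log(6)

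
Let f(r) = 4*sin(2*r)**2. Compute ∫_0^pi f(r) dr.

Use the identity sin^2(2*r) = (1 - cos(4*r))/2.
An antiderivative is F(r) = 2*r - sin(4*r)/2.
Then F(pi) - F(0) = (2*pi) - (0) = 2*pi.

2*pi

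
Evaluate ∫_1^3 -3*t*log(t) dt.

6 - 27*log(3)/2

Integrate by parts once (u = ln t, dv = -3*t dt).
An antiderivative is F(t) = -3*t**2*(2*log(t) - 1)/4.
Then F(3) - F(1) = (27/4 - 27*log(3)/2) - (3/4) = 6 - 27*log(3)/2.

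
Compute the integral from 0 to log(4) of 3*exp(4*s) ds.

765/4

Let u = exp(s), so du = exp(s) ds. When s = 0, u = 1; when s = log(4), u = 4.
The integral becomes 3·∫ u**3 du from 1 to 4, with antiderivative 3*u**4/4.
Back in s: F(s) = 3*exp(4*s)/4.
Then F(log(4)) - F(0) = (192) - (3/4) = 765/4.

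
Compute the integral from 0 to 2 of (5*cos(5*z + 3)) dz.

-sin(3) + sin(13)

Let u = 5*z + 3, so du = 5 dz. When z = 0, u = 3; when z = 2, u = 13.
The integral becomes ∫ cos(u) du from 3 to 13, with antiderivative sin(u).
Back in z: F(z) = sin(5*z + 3).
Then F(2) - F(0) = (sin(13)) - (sin(3)) = -sin(3) + sin(13).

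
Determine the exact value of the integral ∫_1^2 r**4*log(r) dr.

-31/25 + 32*log(2)/5

Integrate by parts once (u = ln r, dv = r**4 dr).
An antiderivative is F(r) = r**5*(5*log(r) - 1)/25.
Then F(2) - F(1) = (-32/25 + 32*log(2)/5) - (-1/25) = -31/25 + 32*log(2)/5.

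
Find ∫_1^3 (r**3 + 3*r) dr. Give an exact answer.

By the power rule, an antiderivative is F(r) = r**4/4 + 3*r**2/2.
Then F(3) - F(1) = (135/4) - (7/4) = 32.

32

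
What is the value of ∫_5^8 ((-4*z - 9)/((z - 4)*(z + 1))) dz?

Factor the denominator: z**2 - 3*z - 4 = (z + 1)(z - 4).
Partial fractions: (-4*z - 9)/((z - 4)*(z + 1)) = 1/(z + 1) - 5/(z - 4).
An antiderivative is F(z) = -5*log(z - 4) + log(z + 1).
Then F(8) - F(5) = (-10*log(2) + 2*log(3)) - (log(6)) = -11*log(2) + log(3).

-11*log(2) + log(3)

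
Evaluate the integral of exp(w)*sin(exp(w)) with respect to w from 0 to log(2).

-cos(2) + cos(1)

Let u = exp(w), so du = exp(w) dw. When w = 0, u = 1; when w = log(2), u = 2.
The integral becomes ∫ sin(u) du from 1 to 2, with antiderivative -cos(u).
Back in w: F(w) = -cos(exp(w)).
Then F(log(2)) - F(0) = (-cos(2)) - (-cos(1)) = -cos(2) + cos(1).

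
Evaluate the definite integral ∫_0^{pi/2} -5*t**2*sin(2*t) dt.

Integrate by parts twice (u = t^2, dv = -5*sin(2*t) dt).
An antiderivative is F(t) = 5*t**2*cos(2*t)/2 - 5*t*sin(2*t)/2 - 5*cos(2*t)/4.
Then F(pi/2) - F(0) = (5/4 - 5*pi**2/8) - (-5/4) = 5/2 - 5*pi**2/8.

5/2 - 5*pi**2/8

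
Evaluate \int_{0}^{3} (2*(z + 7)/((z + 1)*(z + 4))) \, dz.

Factor the denominator: z**2 + 5*z + 4 = (z + 4)(z + 1).
Partial fractions: 2*(z + 7)/((z + 1)*(z + 4)) = -2/(z + 4) + 4/(z + 1).
An antiderivative is F(z) = 4*log(z + 1) - 2*log(z + 4).
Then F(3) - F(0) = (-2*log(7) + 8*log(2)) - (-log(16)) = -2*log(7) + 12*log(2).

-2*log(7) + 12*log(2)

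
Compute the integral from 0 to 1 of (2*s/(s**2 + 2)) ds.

Let u = s**2 + 2, so du = 2*s ds. When s = 0, u = 2; when s = 1, u = 3.
The integral becomes ∫ 1/u du from 2 to 3, with antiderivative log(u).
Back in s: F(s) = log(s**2 + 2).
Then F(1) - F(0) = (log(3)) - (log(2)) = log(3/2).

log(3/2)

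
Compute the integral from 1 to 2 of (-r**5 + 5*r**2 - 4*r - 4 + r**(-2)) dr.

By the power rule, an antiderivative is F(r) = -r**6/6 + 5*r**3/3 - 2*r**2 - 4*r - 1/r.
Then F(2) - F(1) = (-83/6) - (-11/2) = -25/3.

-25/3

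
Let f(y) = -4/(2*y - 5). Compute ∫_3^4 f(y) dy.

An antiderivative is F(y) = -2*log(2*y - 5).
Then F(4) - F(3) = (-log(9)) - (0) = -log(9).

-log(9)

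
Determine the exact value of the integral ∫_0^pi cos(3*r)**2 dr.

pi/2

Use the identity cos^2(3*r) = (1 + cos(6*r))/2.
An antiderivative is F(r) = r/2 + sin(6*r)/12.
Then F(pi) - F(0) = (pi/2) - (0) = pi/2.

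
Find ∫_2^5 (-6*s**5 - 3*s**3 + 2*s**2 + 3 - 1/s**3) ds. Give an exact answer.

By the power rule, an antiderivative is F(s) = -s**6 - 3*s**4/4 + 2*s**3/3 + 3*s + 1/(2*s**2).
Then F(5) - F(2) = (-4798619/300) - (-1549/24) = -3186171/200.

-3186171/200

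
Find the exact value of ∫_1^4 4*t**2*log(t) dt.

-28 + 512*log(2)/3

Integrate by parts once (u = ln t, dv = 4*t**2 dt).
An antiderivative is F(t) = 4*t**3*(3*log(t) - 1)/9.
Then F(4) - F(1) = (-256/9 + 512*log(2)/3) - (-4/9) = -28 + 512*log(2)/3.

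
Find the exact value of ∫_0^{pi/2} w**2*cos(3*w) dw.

Integrate by parts twice (u = w^2, dv = cos(3*w) dw).
An antiderivative is F(w) = w**2*sin(3*w)/3 + 2*w*cos(3*w)/9 - 2*sin(3*w)/27.
Then F(pi/2) - F(0) = (2/27 - pi**2/12) - (0) = 2/27 - pi**2/12.

2/27 - pi**2/12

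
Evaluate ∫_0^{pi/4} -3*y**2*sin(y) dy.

-3*sqrt(2) - 3*sqrt(2)*pi/4 + 3*sqrt(2)*pi**2/32 + 6

Integrate by parts twice (u = y^2, dv = -3*sin(y) dy).
An antiderivative is F(y) = 3*y**2*cos(y) - 6*y*sin(y) - 6*cos(y).
Then F(pi/4) - F(0) = (3*sqrt(2)*(-32 - 8*pi + pi**2)/32) - (-6) = -3*sqrt(2) - 3*sqrt(2)*pi/4 + 3*sqrt(2)*pi**2/32 + 6.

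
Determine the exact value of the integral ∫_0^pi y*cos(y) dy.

-2

Integrate by parts once (u = y, dv = cos(y) dy).
An antiderivative is F(y) = y*sin(y) + cos(y).
Then F(pi) - F(0) = (-1) - (1) = -2.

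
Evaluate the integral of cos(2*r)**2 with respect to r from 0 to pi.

pi/2

Use the identity cos^2(2*r) = (1 + cos(4*r))/2.
An antiderivative is F(r) = r/2 + sin(4*r)/8.
Then F(pi) - F(0) = (pi/2) - (0) = pi/2.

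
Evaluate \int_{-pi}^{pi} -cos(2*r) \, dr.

An antiderivative is F(r) = -sin(2*r)/2.
Then F(pi) - F(-pi) = (0) - (0) = 0.

0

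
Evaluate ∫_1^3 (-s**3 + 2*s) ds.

-12

By the power rule, an antiderivative is F(s) = -s**4/4 + s**2.
Then F(3) - F(1) = (-45/4) - (3/4) = -12.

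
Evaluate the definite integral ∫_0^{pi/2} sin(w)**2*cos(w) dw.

Let u = sin(w), so du = cos(w) dw. When w = 0, u = 0; when w = pi/2, u = 1.
The integral becomes ∫ u**2 du from 0 to 1, with antiderivative u**3/3.
Back in w: F(w) = sin(w)**3/3.
Then F(pi/2) - F(0) = (1/3) - (0) = 1/3.

1/3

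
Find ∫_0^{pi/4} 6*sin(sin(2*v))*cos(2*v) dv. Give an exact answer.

3 - 3*cos(1)

Let u = sin(2*v), so du = 2*cos(2*v) dv. When v = 0, u = 0; when v = pi/4, u = 1.
The integral becomes 3·∫ sin(u) du from 0 to 1, with antiderivative -3*cos(u).
Back in v: F(v) = -3*cos(sin(2*v)).
Then F(pi/4) - F(0) = (-3*cos(1)) - (-3) = 3 - 3*cos(1).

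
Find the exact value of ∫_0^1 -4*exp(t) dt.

An antiderivative is F(t) = -4*exp(t).
Then F(1) - F(0) = (-4*E) - (-4) = 4 - 4*E.

4 - 4*E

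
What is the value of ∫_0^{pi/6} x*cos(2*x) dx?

Integrate by parts once (u = x, dv = cos(2*x) dx).
An antiderivative is F(x) = x*sin(2*x)/2 + cos(2*x)/4.
Then F(pi/6) - F(0) = (1/8 + sqrt(3)*pi/24) - (1/4) = -1/8 + sqrt(3)*pi/24.

-1/8 + sqrt(3)*pi/24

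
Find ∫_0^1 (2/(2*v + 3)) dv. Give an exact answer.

Let u = 2*v + 3, so du = 2 dv. When v = 0, u = 3; when v = 1, u = 5.
The integral becomes ∫ 1/u du from 3 to 5, with antiderivative log(u).
Back in v: F(v) = log(2*v + 3).
Then F(1) - F(0) = (log(5)) - (log(3)) = log(5/3).

log(5/3)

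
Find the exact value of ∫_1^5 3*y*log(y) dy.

Integrate by parts once (u = ln y, dv = 3*y dy).
An antiderivative is F(y) = 3*y**2*(2*log(y) - 1)/4.
Then F(5) - F(1) = (-75/4 + 75*log(5)/2) - (-3/4) = -18 + 75*log(5)/2.

-18 + 75*log(5)/2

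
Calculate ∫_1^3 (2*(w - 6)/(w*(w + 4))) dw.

Factor the denominator: w**2 + 4*w = (w + 4)w.
Partial fractions: 2*(w - 6)/(w*(w + 4)) = 5/(w + 4) - 3/w.
An antiderivative is F(w) = -3*log(w) + 5*log(w + 4).
Then F(3) - F(1) = (-3*log(3) + 5*log(7)) - (5*log(5)) = -5*log(5) - 3*log(3) + 5*log(7).

-5*log(5) - 3*log(3) + 5*log(7)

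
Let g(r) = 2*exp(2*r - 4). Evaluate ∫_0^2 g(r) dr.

Let u = 2*r - 4, so du = 2 dr. When r = 0, u = -4; when r = 2, u = 0.
The integral becomes ∫ exp(u) du from -4 to 0, with antiderivative exp(u).
Back in r: F(r) = exp(2*r - 4).
Then F(2) - F(0) = (1) - (exp(-4)) = 1 - exp(-4).

1 - exp(-4)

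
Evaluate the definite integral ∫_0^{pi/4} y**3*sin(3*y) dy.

Integrate by parts 3 times (u = y^3, dv = sin(3*y) dy).
An antiderivative is F(y) = -y**3*cos(3*y)/3 + y**2*sin(3*y)/3 + 2*y*cos(3*y)/9 - 2*sin(3*y)/27.
Then F(pi/4) - F(0) = (sqrt(2)*(-96*pi - 128 + 9*pi**3 + 36*pi**2)/3456) - (0) = sqrt(2)*(-96*pi - 128 + 9*pi**3 + 36*pi**2)/3456.

sqrt(2)*(-96*pi - 128 + 9*pi**3 + 36*pi**2)/3456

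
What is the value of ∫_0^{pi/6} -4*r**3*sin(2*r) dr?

-pi/4 - sqrt(3)*pi**2/24 + pi**3/216 + 3*sqrt(3)/4

Integrate by parts 3 times (u = r^3, dv = -4*sin(2*r) dr).
An antiderivative is F(r) = 2*r**3*cos(2*r) - 3*r**2*sin(2*r) - 3*r*cos(2*r) + 3*sin(2*r)/2.
Then F(pi/6) - F(0) = (-pi/4 - sqrt(3)*pi**2/24 + pi**3/216 + 3*sqrt(3)/4) - (0) = -pi/4 - sqrt(3)*pi**2/24 + pi**3/216 + 3*sqrt(3)/4.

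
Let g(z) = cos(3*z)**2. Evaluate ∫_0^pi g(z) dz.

pi/2

Use the identity cos^2(3*z) = (1 + cos(6*z))/2.
An antiderivative is F(z) = z/2 + sin(6*z)/12.
Then F(pi) - F(0) = (pi/2) - (0) = pi/2.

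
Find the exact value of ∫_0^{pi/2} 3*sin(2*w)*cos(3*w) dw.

-6/5

Use the identity sin(2*w)cos(3*w) = [sin(5*w) + sin(-w)]/2.
An antiderivative is F(w) = 3*cos(w)/2 - 3*cos(5*w)/10.
Then F(pi/2) - F(0) = (0) - (6/5) = -6/5.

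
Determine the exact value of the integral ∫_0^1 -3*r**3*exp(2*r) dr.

Integrate by parts 3 times (u = r^3, dv = -3*exp(2*r) dr).
An antiderivative is F(r) = (-12*r**3 + 18*r**2 - 18*r + 9)*exp(2*r)/8.
Then F(1) - F(0) = (-3*exp(2)/8) - (9/8) = -3*exp(2)/8 - 9/8.

-3*exp(2)/8 - 9/8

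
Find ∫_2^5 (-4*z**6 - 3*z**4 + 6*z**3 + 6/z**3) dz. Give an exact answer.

-31857969/700

By the power rule, an antiderivative is F(z) = -4*z**7/7 - 3*z**5/5 + 3*z**4/2 - 3/z**2.
Then F(5) - F(2) = (-15953167/350) - (-9673/140) = -31857969/700.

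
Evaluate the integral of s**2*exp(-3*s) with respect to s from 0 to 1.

Integrate by parts twice (u = s^2, dv = exp(-3*s) ds).
An antiderivative is F(s) = (-9*s**2 - 6*s - 2)*exp(-3*s)/27.
Then F(1) - F(0) = (-17*exp(-3)/27) - (-2/27) = 2/27 - 17*exp(-3)/27.

2/27 - 17*exp(-3)/27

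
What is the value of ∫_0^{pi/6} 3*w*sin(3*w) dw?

1/3

Integrate by parts once (u = w, dv = 3*sin(3*w) dw).
An antiderivative is F(w) = -w*cos(3*w) + sin(3*w)/3.
Then F(pi/6) - F(0) = (1/3) - (0) = 1/3.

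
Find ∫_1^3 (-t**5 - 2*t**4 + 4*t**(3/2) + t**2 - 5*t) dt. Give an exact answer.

-3466/15 + 72*sqrt(3)/5

By the power rule, an antiderivative is F(t) = -t**6/6 + 8*t**(5/2)/5 - 2*t**5/5 + t**3/3 - 5*t**2/2.
Then F(3) - F(1) = (-1161/5 + 72*sqrt(3)/5) - (-17/15) = -3466/15 + 72*sqrt(3)/5.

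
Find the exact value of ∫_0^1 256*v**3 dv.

64

Let u = 4*v, so du = 4 dv. When v = 0, u = 0; when v = 1, u = 4.
The integral becomes ∫ u**3 du from 0 to 4, with antiderivative u**4/4.
Back in v: F(v) = 64*v**4.
Then F(1) - F(0) = (64) - (0) = 64.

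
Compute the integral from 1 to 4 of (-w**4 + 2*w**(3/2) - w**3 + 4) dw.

-4631/20

By the power rule, an antiderivative is F(w) = 4*w**(5/2)/5 - w**5/5 - w**4/4 + 4*w.
Then F(4) - F(1) = (-1136/5) - (87/20) = -4631/20.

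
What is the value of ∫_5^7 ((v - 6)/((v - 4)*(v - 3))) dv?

Factor the denominator: v**2 - 7*v + 12 = (v - 3)(v - 4).
Partial fractions: (v - 6)/((v - 4)*(v - 3)) = 3/(v - 3) - 2/(v - 4).
An antiderivative is F(v) = -2*log(v - 4) + 3*log(v - 3).
Then F(7) - F(5) = (log(64/9)) - (log(8)) = log(8/9).

log(8/9)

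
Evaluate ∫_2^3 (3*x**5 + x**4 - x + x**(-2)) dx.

11171/30

By the power rule, an antiderivative is F(x) = x**6/2 + x**5/5 - x**2/2 - 1/x.
Then F(3) - F(2) = (6124/15) - (359/10) = 11171/30.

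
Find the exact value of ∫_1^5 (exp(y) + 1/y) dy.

An antiderivative is F(y) = exp(y) + log(y).
Then F(5) - F(1) = (log(5) + exp(5)) - (exp(1)) = -exp(1) + log(5) + exp(5).

-exp(1) + log(5) + exp(5)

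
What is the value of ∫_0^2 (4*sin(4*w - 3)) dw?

Let u = 4*w - 3, so du = 4 dw. When w = 0, u = -3; when w = 2, u = 5.
The integral becomes ∫ sin(u) du from -3 to 5, with antiderivative -cos(u).
Back in w: F(w) = -cos(4*w - 3).
Then F(2) - F(0) = (-cos(5)) - (-cos(3)) = cos(3) - cos(5).

cos(3) - cos(5)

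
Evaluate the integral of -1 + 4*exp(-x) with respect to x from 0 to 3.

An antiderivative is F(x) = -x - 4*exp(-x).
Then F(3) - F(0) = (-3 - 4*exp(-3)) - (-4) = 1 - 4*exp(-3).

1 - 4*exp(-3)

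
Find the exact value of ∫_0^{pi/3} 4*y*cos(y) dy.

Integrate by parts once (u = y, dv = 4*cos(y) dy).
An antiderivative is F(y) = 4*y*sin(y) + 4*cos(y).
Then F(pi/3) - F(0) = (2 + 2*sqrt(3)*pi/3) - (4) = -2 + 2*sqrt(3)*pi/3.

-2 + 2*sqrt(3)*pi/3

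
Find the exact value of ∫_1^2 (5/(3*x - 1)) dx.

-5*log(2)/3 + 5*log(5)/3

An antiderivative is F(x) = 5*log(3*x - 1)/3.
Then F(2) - F(1) = (5*log(5)/3) - (5*log(2)/3) = -5*log(2)/3 + 5*log(5)/3.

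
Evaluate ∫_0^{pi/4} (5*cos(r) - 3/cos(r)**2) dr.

An antiderivative is F(r) = 5*sin(r) - 3*tan(r).
Then F(pi/4) - F(0) = (-3 + 5*sqrt(2)/2) - (0) = -3 + 5*sqrt(2)/2.

-3 + 5*sqrt(2)/2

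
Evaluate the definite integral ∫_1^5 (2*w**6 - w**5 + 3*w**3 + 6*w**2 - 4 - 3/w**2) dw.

By the power rule, an antiderivative is F(w) = 2*w**7/7 - w**6/6 + 3*w**4/4 + 2*w**3 - 4*w + 3/w.
Then F(5) - F(1) = (8574977/420) - (157/84) = 714516/35.

714516/35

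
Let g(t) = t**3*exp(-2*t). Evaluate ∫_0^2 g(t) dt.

Integrate by parts 3 times (u = t^3, dv = exp(-2*t) dt).
An antiderivative is F(t) = (-4*t**3 - 6*t**2 - 6*t - 3)*exp(-2*t)/8.
Then F(2) - F(0) = (-71*exp(-4)/8) - (-3/8) = 3/8 - 71*exp(-4)/8.

3/8 - 71*exp(-4)/8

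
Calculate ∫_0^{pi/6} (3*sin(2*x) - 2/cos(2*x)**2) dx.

3/4 - sqrt(3)

An antiderivative is F(x) = -3*cos(2*x)/2 - tan(2*x).
Then F(pi/6) - F(0) = (-sqrt(3) - 3/4) - (-3/2) = 3/4 - sqrt(3).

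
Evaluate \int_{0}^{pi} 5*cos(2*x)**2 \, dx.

Use the identity cos^2(2*x) = (1 + cos(4*x))/2.
An antiderivative is F(x) = 5*x/2 + 5*sin(4*x)/8.
Then F(pi) - F(0) = (5*pi/2) - (0) = 5*pi/2.

5*pi/2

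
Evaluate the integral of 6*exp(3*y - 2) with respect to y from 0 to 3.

-(2 - 2*exp(9))*exp(-2)

Let u = 3*y - 2, so du = 3 dy. When y = 0, u = -2; when y = 3, u = 7.
The integral becomes 2·∫ exp(u) du from -2 to 7, with antiderivative 2*exp(u).
Back in y: F(y) = 2*exp(3*y - 2).
Then F(3) - F(0) = (2*exp(7)) - (2*exp(-2)) = -(2 - 2*exp(9))*exp(-2).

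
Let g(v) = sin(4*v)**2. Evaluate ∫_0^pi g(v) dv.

Use the identity sin^2(4*v) = (1 - cos(8*v))/2.
An antiderivative is F(v) = v/2 - sin(8*v)/16.
Then F(pi) - F(0) = (pi/2) - (0) = pi/2.

pi/2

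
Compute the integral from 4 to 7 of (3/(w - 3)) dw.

An antiderivative is F(w) = 3*log(w - 3).
Then F(7) - F(4) = (log(64)) - (0) = log(64).

log(64)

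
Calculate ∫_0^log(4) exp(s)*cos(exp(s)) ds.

-sin(1) + sin(4)

Let u = exp(s), so du = exp(s) ds. When s = 0, u = 1; when s = log(4), u = 4.
The integral becomes ∫ cos(u) du from 1 to 4, with antiderivative sin(u).
Back in s: F(s) = sin(exp(s)).
Then F(log(4)) - F(0) = (sin(4)) - (sin(1)) = -sin(1) + sin(4).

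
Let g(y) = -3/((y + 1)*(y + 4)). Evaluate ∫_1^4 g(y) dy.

Factor the denominator: y**2 + 5*y + 4 = (y + 4)(y + 1).
Partial fractions: -3/((y + 1)*(y + 4)) = 1/(y + 4) - 1/(y + 1).
An antiderivative is F(y) = -log(y + 1) + log(y + 4).
Then F(4) - F(1) = (log(8/5)) - (log(5/2)) = log(16/25).

log(16/25)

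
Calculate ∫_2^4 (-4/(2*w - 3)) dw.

An antiderivative is F(w) = -2*log(2*w - 3).
Then F(4) - F(2) = (-log(25)) - (0) = -log(25).

-log(25)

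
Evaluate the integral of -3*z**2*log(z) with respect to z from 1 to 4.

Integrate by parts once (u = ln z, dv = -3*z**2 dz).
An antiderivative is F(z) = -z**3*(3*log(z) - 1)/3.
Then F(4) - F(1) = (64/3 - 128*log(2)) - (1/3) = 21 - 128*log(2).

21 - 128*log(2)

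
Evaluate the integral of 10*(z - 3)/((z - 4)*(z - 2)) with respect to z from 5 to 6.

-5*log(3) + 15*log(2)

Factor the denominator: z**2 - 6*z + 8 = (z - 2)(z - 4).
Partial fractions: 10*(z - 3)/((z - 4)*(z - 2)) = 5/(z - 2) + 5/(z - 4).
An antiderivative is F(z) = 5*log(z - 4) + 5*log(z - 2).
Then F(6) - F(5) = (15*log(2)) - (5*log(3)) = -5*log(3) + 15*log(2).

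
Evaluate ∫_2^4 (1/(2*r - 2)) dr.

An antiderivative is F(r) = log(2*r - 2)/2.
Then F(4) - F(2) = (log(6)/2) - (log(2)/2) = log(3)/2.

log(3)/2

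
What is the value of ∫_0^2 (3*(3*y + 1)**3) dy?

Let u = 3*y + 1, so du = 3 dy. When y = 0, u = 1; when y = 2, u = 7.
The integral becomes ∫ u**3 du from 1 to 7, with antiderivative u**4/4.
Back in y: F(y) = (3*y + 1)**4/4.
Then F(2) - F(0) = (2401/4) - (1/4) = 600.

600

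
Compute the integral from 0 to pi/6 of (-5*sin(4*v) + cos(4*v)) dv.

An antiderivative is F(v) = sin(4*v)/4 + 5*cos(4*v)/4.
Then F(pi/6) - F(0) = (-5/8 + sqrt(3)/8) - (5/4) = -15/8 + sqrt(3)/8.

-15/8 + sqrt(3)/8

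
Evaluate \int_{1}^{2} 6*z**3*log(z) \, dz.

Integrate by parts once (u = ln z, dv = 6*z**3 dz).
An antiderivative is F(z) = 3*z**4*(4*log(z) - 1)/8.
Then F(2) - F(1) = (-6 + 24*log(2)) - (-3/8) = -45/8 + 24*log(2).

-45/8 + 24*log(2)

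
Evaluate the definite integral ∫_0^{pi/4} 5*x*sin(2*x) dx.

5/4

Integrate by parts once (u = x, dv = 5*sin(2*x) dx).
An antiderivative is F(x) = -5*x*cos(2*x)/2 + 5*sin(2*x)/4.
Then F(pi/4) - F(0) = (5/4) - (0) = 5/4.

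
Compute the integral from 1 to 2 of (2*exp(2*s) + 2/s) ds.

An antiderivative is F(s) = exp(2*s) + 2*log(s).
Then F(2) - F(1) = (log(4) + exp(4)) - (exp(2)) = -exp(2) + log(4) + exp(4).

-exp(2) + log(4) + exp(4)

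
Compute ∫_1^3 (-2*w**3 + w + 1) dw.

-34

By the power rule, an antiderivative is F(w) = -w**4/2 + w**2/2 + w.
Then F(3) - F(1) = (-33) - (1) = -34.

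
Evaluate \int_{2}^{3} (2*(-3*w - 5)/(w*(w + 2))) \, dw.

-5*log(3) - log(5) + 7*log(2)

Factor the denominator: w**2 + 2*w = (w + 2)w.
Partial fractions: 2*(-3*w - 5)/(w*(w + 2)) = -1/(w + 2) - 5/w.
An antiderivative is F(w) = -5*log(w) - log(w + 2).
Then F(3) - F(2) = (-5*log(3) - log(5)) - (-7*log(2)) = -5*log(3) - log(5) + 7*log(2).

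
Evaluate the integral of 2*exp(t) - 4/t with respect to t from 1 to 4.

-8*log(2) - 2*exp(1) + 2*exp(4)

An antiderivative is F(t) = 2*exp(t) - 4*log(t).
Then F(4) - F(1) = (-8*log(2) + 2*exp(4)) - (2*exp(1)) = -8*log(2) - 2*exp(1) + 2*exp(4).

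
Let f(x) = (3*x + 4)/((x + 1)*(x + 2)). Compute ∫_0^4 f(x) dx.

log(45)

Factor the denominator: x**2 + 3*x + 2 = (x + 2)(x + 1).
Partial fractions: (3*x + 4)/((x + 1)*(x + 2)) = 2/(x + 2) + 1/(x + 1).
An antiderivative is F(x) = log(x + 1) + 2*log(x + 2).
Then F(4) - F(0) = (2*log(2) + log(5) + 2*log(3)) - (log(4)) = log(45).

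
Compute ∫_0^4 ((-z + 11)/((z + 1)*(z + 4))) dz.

-5*log(2) + 4*log(5)

Factor the denominator: z**2 + 5*z + 4 = (z + 4)(z + 1).
Partial fractions: (-z + 11)/((z + 1)*(z + 4)) = -5/(z + 4) + 4/(z + 1).
An antiderivative is F(z) = 4*log(z + 1) - 5*log(z + 4).
Then F(4) - F(0) = (-15*log(2) + 4*log(5)) - (-10*log(2)) = -5*log(2) + 4*log(5).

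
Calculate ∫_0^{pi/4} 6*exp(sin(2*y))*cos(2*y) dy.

Let u = sin(2*y), so du = 2*cos(2*y) dy. When y = 0, u = 0; when y = pi/4, u = 1.
The integral becomes 3·∫ exp(u) du from 0 to 1, with antiderivative 3*exp(u).
Back in y: F(y) = 3*exp(sin(2*y)).
Then F(pi/4) - F(0) = (3*E) - (3) = -3 + 3*E.

-3 + 3*E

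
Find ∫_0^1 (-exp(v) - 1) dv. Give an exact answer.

-E

An antiderivative is F(v) = -v - exp(v).
Then F(1) - F(0) = (-E - 1) - (-1) = -E.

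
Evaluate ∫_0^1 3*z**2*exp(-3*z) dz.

Integrate by parts twice (u = z^2, dv = 3*exp(-3*z) dz).
An antiderivative is F(z) = (-9*z**2 - 6*z - 2)*exp(-3*z)/9.
Then F(1) - F(0) = (-17*exp(-3)/9) - (-2/9) = 2/9 - 17*exp(-3)/9.

2/9 - 17*exp(-3)/9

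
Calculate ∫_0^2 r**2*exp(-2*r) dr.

Integrate by parts twice (u = r^2, dv = exp(-2*r) dr).
An antiderivative is F(r) = (-2*r**2 - 2*r - 1)*exp(-2*r)/4.
Then F(2) - F(0) = (-13*exp(-4)/4) - (-1/4) = (-13 + exp(4))*exp(-4)/4.

(-13 + exp(4))*exp(-4)/4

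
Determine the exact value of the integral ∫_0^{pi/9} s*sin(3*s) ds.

-pi/54 + sqrt(3)/18

Integrate by parts once (u = s, dv = sin(3*s) ds).
An antiderivative is F(s) = -s*cos(3*s)/3 + sin(3*s)/9.
Then F(pi/9) - F(0) = (-pi/54 + sqrt(3)/18) - (0) = -pi/54 + sqrt(3)/18.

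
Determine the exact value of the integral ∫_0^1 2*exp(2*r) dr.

-1 + exp(2)

An antiderivative is F(r) = exp(2*r).
Then F(1) - F(0) = (exp(2)) - (1) = -1 + exp(2).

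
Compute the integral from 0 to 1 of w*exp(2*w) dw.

1/4 + exp(2)/4

Integrate by parts once (u = w, dv = exp(2*w) dw).
An antiderivative is F(w) = (2*w - 1)*exp(2*w)/4.
Then F(1) - F(0) = (exp(2)/4) - (-1/4) = 1/4 + exp(2)/4.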